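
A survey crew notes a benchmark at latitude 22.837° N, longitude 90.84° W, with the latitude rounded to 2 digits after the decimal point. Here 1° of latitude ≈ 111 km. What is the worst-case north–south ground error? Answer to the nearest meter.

Rounding to 2 decimal places leaves the latitude within ±0.005° of the true value.
North–south distance: 0.005° × 111000 m/° = 555 m.

555 meters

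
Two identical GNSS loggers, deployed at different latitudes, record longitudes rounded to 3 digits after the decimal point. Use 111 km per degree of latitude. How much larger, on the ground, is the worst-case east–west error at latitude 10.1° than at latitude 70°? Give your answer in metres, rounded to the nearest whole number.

Rounding to 3 decimal places leaves the longitude within ±0.0005° of the true value.
Error at 10.1° = 0.0005° × 111000 × cos 10.1° ≈ 55.5 × 0.9845 = 54.64 m.
At 70°: 0.0005° × 111000 × cos 70° = 0.0005 × 111000 × 0.3420 ≈ 18.982 m.
So the lower-latitude error exceeds the higher by 54.64 − 18.982 = 35.658 m.

36 metres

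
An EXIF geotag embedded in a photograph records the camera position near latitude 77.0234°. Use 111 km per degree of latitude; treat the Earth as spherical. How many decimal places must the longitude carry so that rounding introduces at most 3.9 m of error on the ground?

At 77.0234° one degree of longitude covers 111000 × cos 77.0234° ≈ 111000 × 0.2246 ≈ 24925.4 m.
Rounding to N decimal places gives at most 0.5 × 10⁻ᴺ degrees of error, i.e. 0.5 × 10⁻ᴺ × 24925.4 m.
Need 0.5 × 24925.4 × 10⁻ᴺ ≤ 3.9 → 10⁻ᴺ ≤ 3.129e-04, so N ≥ 3.50.
N = 3 would give 12.5 m (too coarse); N = 4 gives 1.25 m ≤ 3.9 m.

4 decimal places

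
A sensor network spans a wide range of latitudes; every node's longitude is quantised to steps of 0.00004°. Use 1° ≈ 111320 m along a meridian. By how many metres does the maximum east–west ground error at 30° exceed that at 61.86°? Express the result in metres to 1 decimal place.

0.9 metres

With a 0.00004° grid the true value lies within half a step, ±0.00004°/2 = ±2e-05°, of the stored one.
Error at 30° = 2e-05° × 111320 × cos 30° ≈ 2.2264 × 0.8660 = 1.9281 m.
Error at 61.86° = 2e-05° × 111320 × cos 61.86° ≈ 2.2264 × 0.4716 = 1.05 m.
So the lower-latitude error exceeds the higher by 1.9281 − 1.05 = 0.87809 m.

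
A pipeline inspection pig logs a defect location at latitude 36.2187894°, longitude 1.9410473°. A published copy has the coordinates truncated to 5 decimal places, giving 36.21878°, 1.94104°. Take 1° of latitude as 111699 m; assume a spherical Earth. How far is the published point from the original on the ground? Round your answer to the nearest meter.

1 meters

The latitude changed by +0.0000094° and the longitude by +0.0000073°.
North–south shift: 0.0000094 × 111699 = 1.04997 m.
East–west at this latitude: 0.0000073° × 111699 × cos 36.2188° ≈ 0.0000073 × 90115 = 0.65784 m.
Hypotenuse of the two orthogonal shifts: √(1.04997² + 0.65784²) = 1.23903 m.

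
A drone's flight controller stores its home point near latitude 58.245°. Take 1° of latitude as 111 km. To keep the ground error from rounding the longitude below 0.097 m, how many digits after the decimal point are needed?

6

At 58.245° one degree of longitude covers 111000 × cos 58.245° ≈ 111000 × 0.5263 ≈ 58418 m.
With N decimal places the half-ulp bound is 0.5·10⁻ᴺ°, or 0.5·10⁻ᴺ × 58418 m on the ground.
Setting 29209 × 10⁻ᴺ ≤ 0.097 gives 10ᴺ ≥ 3.011e+05, i.e. N ≥ 5.48.
N = 5 would give 0.292 m (too coarse); N = 6 gives 0.0292 m ≤ 0.097 m.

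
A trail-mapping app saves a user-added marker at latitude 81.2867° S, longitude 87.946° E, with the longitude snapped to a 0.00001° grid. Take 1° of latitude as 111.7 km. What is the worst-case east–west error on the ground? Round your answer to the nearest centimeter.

With a 0.00001° grid the true value lies within half a step, ±0.00001°/2 = ±5e-06°, of the stored one.
Parallels shrink by cos φ, so at 81.2867° a degree of longitude is 111700 × 0.1515 ≈ 16921.5 m.
Maximum E–W displacement: 5e-06 × 16921.5 = 0.0846073 m.
That is 0.0846073 m = 8.4607 cm.

8 centimeters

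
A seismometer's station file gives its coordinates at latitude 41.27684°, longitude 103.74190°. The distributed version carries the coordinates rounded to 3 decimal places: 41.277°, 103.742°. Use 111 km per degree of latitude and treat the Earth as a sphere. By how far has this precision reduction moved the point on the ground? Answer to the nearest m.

20 m

The latitude changed by -0.00016° and the longitude by -0.00010°.
N–S: -0.00016° × 111000 m/° = -17.76 m.
E–W at 41.277°: -0.00010° × 111000 × cos 41.277° = -0.00010 × 111000 × 0.7515 ≈ -8.34197 m.
Hypotenuse of the two orthogonal shifts: √(17.76² + 8.34197²) = 19.6216 m.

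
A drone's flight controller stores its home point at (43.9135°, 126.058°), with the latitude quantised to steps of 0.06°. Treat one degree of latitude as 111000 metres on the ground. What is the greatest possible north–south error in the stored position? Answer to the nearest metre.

With a 0.06° grid the true value lies within half a step, ±0.06°/2 = ±0.03°, of the stored one.
So the N–S error is at most 0.03 × 111000 = 3330 m.

3330 metres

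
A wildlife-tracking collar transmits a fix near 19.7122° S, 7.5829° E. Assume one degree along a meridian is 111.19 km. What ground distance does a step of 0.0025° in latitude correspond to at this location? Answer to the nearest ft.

912 ft

Along a meridian 0.0025° is 0.0025 × 111190 = 277.975 m.
Converting: 277.975 m × 3.2808 ft/m ≈ 911.99 ft.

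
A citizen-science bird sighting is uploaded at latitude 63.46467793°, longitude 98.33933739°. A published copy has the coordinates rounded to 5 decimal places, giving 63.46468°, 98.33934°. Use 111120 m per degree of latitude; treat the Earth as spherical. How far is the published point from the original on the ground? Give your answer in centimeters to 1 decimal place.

Δlat = 63.46467793 − 63.46468 = -0.00000207°; Δlon = 98.33933739 − 98.33934 = -0.00000261°.
N–S: -0.00000207° × 111120 m/° = -0.230018 m.
East–west at this latitude: -0.00000261° × 111120 × cos 63.4647° ≈ -0.00000261 × 49642.8 = -0.129568 m.
Distance: √(0.230018² + 0.129568²) ≈ 0.264 m.
That is 0.264 m = 26.4 cm.

26.4 centimeters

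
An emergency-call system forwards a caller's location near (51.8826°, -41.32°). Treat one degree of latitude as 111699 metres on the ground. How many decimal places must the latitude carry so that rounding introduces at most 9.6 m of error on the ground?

4 decimal places

One degree of latitude covers 111699 m.
N decimal places → at most half a unit in the last place, 0.5 × 10⁻ᴺ° = 111699/2 × 10⁻ᴺ m.
Need 0.5 × 111699 × 10⁻ᴺ ≤ 9.6 → 10⁻ᴺ ≤ 1.719e-04, so N ≥ 3.76.
At 3 places the error can reach 55.8 m, but 4 places keeps it to 5.58 m.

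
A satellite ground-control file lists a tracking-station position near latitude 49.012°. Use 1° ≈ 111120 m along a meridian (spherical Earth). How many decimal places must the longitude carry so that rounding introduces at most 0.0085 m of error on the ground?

7 decimal places

At 49.012° one degree of longitude covers 111120 × cos 49.012° ≈ 111120 × 0.6559 ≈ 72883.7 m.
Rounding to N decimal places gives at most 0.5 × 10⁻ᴺ degrees of error, i.e. 0.5 × 10⁻ᴺ × 72883.7 m.
Setting 36441.9 × 10⁻ᴺ ≤ 0.0085 gives 10ᴺ ≥ 4.287e+06, i.e. N ≥ 6.63.
N = 6 would give 0.0364 m (too coarse); N = 7 gives 0.00364 m ≤ 0.0085 m.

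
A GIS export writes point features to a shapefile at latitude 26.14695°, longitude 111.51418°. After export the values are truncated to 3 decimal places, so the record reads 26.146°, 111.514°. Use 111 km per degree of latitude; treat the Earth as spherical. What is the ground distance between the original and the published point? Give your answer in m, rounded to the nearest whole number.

The latitude changed by +0.00095° and the longitude by +0.00018°.
North–south shift: 0.00095 × 111000 = 105.45 m.
East–west at this latitude: 0.00018° × 111000 × cos 26.146° ≈ 0.00018 × 99641.8 = 17.9355 m.
Hypotenuse of the two orthogonal shifts: √(105.45² + 17.9355²) = 106.964 m.

107 m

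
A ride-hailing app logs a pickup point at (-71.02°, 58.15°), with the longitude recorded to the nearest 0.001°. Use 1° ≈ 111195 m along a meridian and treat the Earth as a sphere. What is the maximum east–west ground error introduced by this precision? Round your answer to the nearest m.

Rounding to 3 decimal places leaves the longitude within ±0.0005° of the true value.
Parallels shrink by cos φ, so at 71.02° a degree of longitude is 111195 × 0.3252 ≈ 36164.8 m.
So at most 0.0005° × 36164.8 ≈ 18.0824 m east–west.

18 m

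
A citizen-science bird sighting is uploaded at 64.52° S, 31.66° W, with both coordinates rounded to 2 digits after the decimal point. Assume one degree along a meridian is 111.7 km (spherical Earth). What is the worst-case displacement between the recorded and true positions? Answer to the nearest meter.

Rounding to 2 decimal places leaves each coordinate within ±0.005° of the true value.
North–south component: 0.005° × 111700 = 558.5 m.
Longitude error → 0.005 × 111700 × cos 64.52° = 0.005 × 111700 × 0.4302 ≈ 240.264 m.
Combining orthogonally: (558.5² + 240.264²)^½ ≈ 607.988 m.

608 meters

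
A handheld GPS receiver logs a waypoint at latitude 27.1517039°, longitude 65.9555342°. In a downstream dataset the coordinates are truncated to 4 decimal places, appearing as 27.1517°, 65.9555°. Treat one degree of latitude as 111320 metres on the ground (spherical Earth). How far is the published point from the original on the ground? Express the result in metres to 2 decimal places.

Δlat = 27.1517039 − 27.1517 = +0.0000039°; Δlon = 65.9555342 − 65.9555 = +0.0000342°.
N–S: 0.0000039° × 111320 m/° = 0.434148 m.
East–west at this latitude: 0.0000342° × 111320 × cos 27.1517° ≈ 0.0000342 × 99052.7 = 3.3876 m.
Distance: √(0.434148² + 3.3876²) ≈ 3.41531 m.

3.42 metres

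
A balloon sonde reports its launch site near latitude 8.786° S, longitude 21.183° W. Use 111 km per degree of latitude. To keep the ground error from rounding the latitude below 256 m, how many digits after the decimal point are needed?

3

One degree of latitude covers 111000 m.
With N decimal places the half-ulp bound is 0.5·10⁻ᴺ°, or 0.5·10⁻ᴺ × 111000 m on the ground.
Need 0.5 × 111000 × 10⁻ᴺ ≤ 256 → 10⁻ᴺ ≤ 4.613e-03, so N ≥ 2.34.
N = 2 would give 555 m (too coarse); N = 3 gives 55.5 m ≤ 256 m.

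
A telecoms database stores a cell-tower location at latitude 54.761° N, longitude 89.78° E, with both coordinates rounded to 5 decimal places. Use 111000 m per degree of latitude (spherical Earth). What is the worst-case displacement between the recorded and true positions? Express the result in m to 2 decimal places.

0.64 m

Rounding to 5 decimal places leaves each coordinate within ±5e-06° of the true value.
North–south component: 5e-06° × 111000 = 0.555 m.
E–W at 54.761°: 5e-06° × 111000 × cos 54.761° = 5e-06 × 111000 × 0.5770 ≈ 0.320229 m.
The two errors are perpendicular, so the maximum displacement is √(0.555² + 0.320229²) ≈ 0.640758 m.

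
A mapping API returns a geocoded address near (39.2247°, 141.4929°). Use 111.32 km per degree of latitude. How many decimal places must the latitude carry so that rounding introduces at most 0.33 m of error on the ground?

One degree of latitude covers 111320 m.
With N decimal places the half-ulp bound is 0.5·10⁻ᴺ°, or 0.5·10⁻ᴺ × 111320 m on the ground.
Need 0.5 × 111320 × 10⁻ᴺ ≤ 0.33 → 10⁻ᴺ ≤ 5.929e-06, so N ≥ 5.23.
So 6 decimal places suffice (0.0557 m); 5 would allow up to 0.557 m.

6 decimal places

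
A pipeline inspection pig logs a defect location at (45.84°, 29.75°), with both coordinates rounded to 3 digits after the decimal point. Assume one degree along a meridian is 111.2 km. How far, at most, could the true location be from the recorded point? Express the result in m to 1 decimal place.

67.8 m

Rounding to 3 decimal places leaves each coordinate within ±0.0005° of the true value.
Latitude error → 0.0005 × 111200 = 55.6 m along the meridian.
East–west component at 45.84°: 0.0005° × 111200 × cos 45.84° ≈ 0.0005 × 77469.1 ≈ 38.7345 m.
Combining orthogonally: (55.6² + 38.7345²)^½ ≈ 67.7623 m.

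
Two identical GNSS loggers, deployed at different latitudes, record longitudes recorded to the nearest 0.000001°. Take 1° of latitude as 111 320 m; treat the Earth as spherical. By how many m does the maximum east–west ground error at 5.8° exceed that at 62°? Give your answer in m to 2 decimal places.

Rounding to 6 decimal places leaves the longitude within ±5e-07° of the true value.
At 5.8°: 5e-07° × 111320 × cos 5.8° = 5e-07 × 111320 × 0.9949 ≈ 0.055375 m.
Error at 62° = 5e-07° × 111320 × cos 62° ≈ 0.05566 × 0.4695 = 0.026131 m.
Difference: 0.055375 − 0.026131 = 0.029244 m.

0.03 m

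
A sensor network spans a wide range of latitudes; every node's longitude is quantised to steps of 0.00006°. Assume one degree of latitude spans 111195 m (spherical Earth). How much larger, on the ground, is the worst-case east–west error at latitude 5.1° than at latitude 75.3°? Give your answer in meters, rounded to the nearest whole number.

2 meters

With a 0.00006° grid the true value lies within half a step, ±0.00006°/2 = ±3e-05°, of the stored one.
At 5.1°: 3e-05° × 111195 × cos 5.1° = 3e-05 × 111195 × 0.9960 ≈ 3.3226 m.
Error at 75.3° = 3e-05° × 111195 × cos 75.3° ≈ 3.3359 × 0.2538 = 0.8465 m.
Difference: 3.3226 − 0.8465 = 2.4761 m.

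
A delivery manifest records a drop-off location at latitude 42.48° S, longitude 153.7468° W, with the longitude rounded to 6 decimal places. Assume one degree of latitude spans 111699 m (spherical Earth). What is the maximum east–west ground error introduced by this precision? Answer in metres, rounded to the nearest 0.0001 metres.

Rounding to 6 decimal places leaves the longitude within ±5e-07° of the true value.
One degree of longitude at 42.48° is 111699 × cos 42.48° ≈ 111699 × 0.7375 = 82379.5 m.
So at most 5e-07° × 82379.5 ≈ 0.0411897 m east–west.

0.0412 metres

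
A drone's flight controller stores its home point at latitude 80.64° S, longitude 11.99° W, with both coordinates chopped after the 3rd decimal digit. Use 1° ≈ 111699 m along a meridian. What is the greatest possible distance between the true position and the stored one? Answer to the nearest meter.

113 meters

Truncating at 3 decimal places can drop up to a full unit in the last place, so each coordinate may be off by as much as 0.001°.
N–S: 0.001° × 111699 m/° = 111.699 m.
East–west component at 80.64°: 0.001° × 111699 × cos 80.64° ≈ 0.001 × 18166.4 ≈ 18.1664 m.
Worst case both components are at the extreme and orthogonal: √(111.699² + 18.1664²) ≈ 113.167 m.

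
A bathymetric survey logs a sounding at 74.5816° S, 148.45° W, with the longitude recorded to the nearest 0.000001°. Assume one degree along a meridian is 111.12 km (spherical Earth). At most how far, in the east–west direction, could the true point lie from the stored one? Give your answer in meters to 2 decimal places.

Rounding to 6 decimal places leaves the longitude within ±5e-07° of the true value.
At latitude 74.5816° a degree of longitude spans 111120 m × cos 74.5816° = 111120 × 0.2659 ≈ 29543 m.
So at most 5e-07° × 29543 ≈ 0.0147715 m east–west.

0.01 meters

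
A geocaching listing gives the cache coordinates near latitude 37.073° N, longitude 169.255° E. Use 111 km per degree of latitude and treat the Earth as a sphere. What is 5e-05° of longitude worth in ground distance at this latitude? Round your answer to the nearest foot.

15 feet

One degree of longitude here spans 111000 × cos 37.073° = 111000 × 0.7979 ≈ 88563.4 m; 5e-05° of that is 4.42817 m.
In feet: 4.42817 m ÷ 0.3048 ≈ 14.528 ft.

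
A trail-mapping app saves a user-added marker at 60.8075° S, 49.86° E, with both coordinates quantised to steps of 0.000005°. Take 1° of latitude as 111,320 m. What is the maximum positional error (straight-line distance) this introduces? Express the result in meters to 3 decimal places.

With a 0.000005° grid the true value lies within half a step, ±0.000005°/2 = ±2.5e-06°, of the stored one.
N–S: 2.5e-06° × 111320 m/° = 0.2783 m.
E–W at 60.8075°: 2.5e-06° × 111320 × cos 60.8075° = 2.5e-06 × 111320 × 0.4877 ≈ 0.13574 m.
The two errors are perpendicular, so the maximum displacement is √(0.2783² + 0.13574²) ≈ 0.309639 m.

0.310 meters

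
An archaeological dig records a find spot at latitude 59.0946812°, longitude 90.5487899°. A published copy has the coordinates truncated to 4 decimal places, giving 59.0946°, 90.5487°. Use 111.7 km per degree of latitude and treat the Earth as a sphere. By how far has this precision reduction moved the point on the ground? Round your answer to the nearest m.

10 m

The latitude changed by +0.0000812° and the longitude by +0.0000899°.
N–S: 0.0000812° × 111700 m/° = 9.07004 m.
E–W at 59.0946°: 0.0000899° × 111700 × cos 59.0946° = 0.0000899 × 111700 × 0.5136 ≈ 5.15771 m.
Hypotenuse of the two orthogonal shifts: √(9.07004² + 5.15771²) = 10.434 m.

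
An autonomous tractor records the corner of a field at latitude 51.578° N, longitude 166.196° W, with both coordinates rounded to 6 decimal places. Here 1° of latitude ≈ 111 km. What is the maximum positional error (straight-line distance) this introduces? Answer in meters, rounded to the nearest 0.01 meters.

Rounding to 6 decimal places leaves each coordinate within ±5e-07° of the true value.
North–south component: 5e-07° × 111000 = 0.0555 m.
East–west component at 51.578°: 5e-07° × 111000 × cos 51.578° ≈ 5e-07 × 68980.8 ≈ 0.0344904 m.
Combining orthogonally: (0.0555² + 0.0344904²)^½ ≈ 0.065344 m.

0.07 meters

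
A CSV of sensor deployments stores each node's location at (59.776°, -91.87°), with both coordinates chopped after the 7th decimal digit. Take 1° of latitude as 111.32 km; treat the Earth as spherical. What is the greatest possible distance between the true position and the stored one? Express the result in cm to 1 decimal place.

Truncating at 7 decimal places can drop up to a full unit in the last place, so each coordinate may be off by as much as 1e-07°.
N–S: 1e-07° × 111320 m/° = 0.011132 m.
East–west component at 59.776°: 1e-07° × 111320 × cos 59.776° ≈ 1e-07 × 56036.5 ≈ 0.00560365 m.
The two errors are perpendicular, so the maximum displacement is √(0.011132² + 0.00560365²) ≈ 0.0124628 m.
That is 0.0124628 m = 1.2463 cm.

1.2 cm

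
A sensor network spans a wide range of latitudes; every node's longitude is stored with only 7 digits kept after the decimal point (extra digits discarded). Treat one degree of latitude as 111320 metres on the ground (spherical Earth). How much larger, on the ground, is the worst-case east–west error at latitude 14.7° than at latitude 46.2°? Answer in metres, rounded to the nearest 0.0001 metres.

Truncating at 7 decimal places can drop up to a full unit in the last place, so the longitude may be off by as much as 1e-07°.
At 14.7°: 1e-07° × 111320 × cos 14.7° = 1e-07 × 111320 × 0.9673 ≈ 0.010768 m.
Error at 46.2° = 1e-07° × 111320 × cos 46.2° ≈ 0.011132 × 0.6921 = 0.0077049 m.
Difference: 0.010768 − 0.0077049 = 0.0030627 m.

0.0031 metres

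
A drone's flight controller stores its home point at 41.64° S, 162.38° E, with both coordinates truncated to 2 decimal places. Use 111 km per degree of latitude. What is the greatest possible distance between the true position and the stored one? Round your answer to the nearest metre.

Truncating at 2 decimal places can drop up to a full unit in the last place, so each coordinate may be off by as much as 0.01°.
North–south component: 0.01° × 111000 = 1110 m.
Longitude error → 0.01 × 111000 × cos 41.64° = 0.01 × 111000 × 0.7473 ≈ 829.541 m.
The two errors are perpendicular, so the maximum displacement is √(1110² + 829.541²) ≈ 1385.73 m.

1386 metres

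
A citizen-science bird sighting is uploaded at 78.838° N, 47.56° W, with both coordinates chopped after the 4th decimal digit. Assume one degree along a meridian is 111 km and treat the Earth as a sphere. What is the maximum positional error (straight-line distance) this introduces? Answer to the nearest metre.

11 metres

Truncating at 4 decimal places can drop up to a full unit in the last place, so each coordinate may be off by as much as 0.0001°.
North–south component: 0.0001° × 111000 = 11.1 m.
Longitude error → 0.0001 × 111000 × cos 78.838° = 0.0001 × 111000 × 0.1936 ≈ 2.14878 m.
Combining orthogonally: (11.1² + 2.14878²)^½ ≈ 11.3061 m.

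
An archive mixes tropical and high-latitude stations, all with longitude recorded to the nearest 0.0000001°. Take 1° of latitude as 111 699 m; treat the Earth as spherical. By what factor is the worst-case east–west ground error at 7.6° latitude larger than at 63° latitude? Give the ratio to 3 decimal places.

Rounding to 7 decimal places leaves the longitude within ±5e-08° of the true value.
At 7.6°: 5e-08° × 111699 × cos 7.6° = 5e-08 × 111699 × 0.9912 ≈ 0.0055359 m.
Error at 63° = 5e-08° × 111699 × cos 63° ≈ 0.0055849 × 0.4540 = 0.0025355 m.
The ratio reduces to cos 7.6° / cos 63° = 0.9912/0.4540 ≈ 2.1833.

2.183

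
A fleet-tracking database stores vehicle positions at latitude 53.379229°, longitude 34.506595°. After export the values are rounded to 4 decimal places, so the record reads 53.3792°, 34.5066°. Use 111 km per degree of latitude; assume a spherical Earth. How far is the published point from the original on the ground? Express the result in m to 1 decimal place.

3.2 m

Δlat = 53.379229 − 53.3792 = +0.000029°; Δlon = 34.506595 − 34.5066 = -0.000005°.
North–south shift: 0.000029 × 111000 = 3.219 m.
East–west at this latitude: -0.000005° × 111000 × cos 53.3792° ≈ -0.000005 × 66213.3 = -0.331067 m.
Distance: √(3.219² + 0.331067²) ≈ 3.23598 m.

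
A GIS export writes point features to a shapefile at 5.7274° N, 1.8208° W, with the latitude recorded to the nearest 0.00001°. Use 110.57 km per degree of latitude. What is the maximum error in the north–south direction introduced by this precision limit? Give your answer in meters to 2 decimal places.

0.55 meters

Rounding to 5 decimal places leaves the latitude within ±5e-06° of the true value.
North–south distance: 5e-06° × 110570 m/° = 0.55285 m.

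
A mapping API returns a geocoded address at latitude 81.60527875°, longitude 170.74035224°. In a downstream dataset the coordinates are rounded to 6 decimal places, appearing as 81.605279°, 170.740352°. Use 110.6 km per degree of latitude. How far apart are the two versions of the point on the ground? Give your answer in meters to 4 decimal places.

Δlat = 81.60527875 − 81.605279 = -0.00000025°; Δlon = 170.74035224 − 170.740352 = +0.00000024°.
North–south shift: -0.00000025 × 110600 = -0.02765 m.
East–west at this latitude: 0.00000024° × 110600 × cos 81.6053° ≈ 0.00000024 × 16146.7 = 0.00387521 m.
Hypotenuse of the two orthogonal shifts: √(0.02765² + 0.00387521²) = 0.0279202 m.

0.0279 meters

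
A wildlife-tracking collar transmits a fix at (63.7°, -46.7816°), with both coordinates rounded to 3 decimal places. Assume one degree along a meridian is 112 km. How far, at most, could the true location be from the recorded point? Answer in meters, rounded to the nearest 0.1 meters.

Rounding to 3 decimal places leaves each coordinate within ±0.0005° of the true value.
N–S: 0.0005° × 112000 m/° = 56 m.
E–W at 63.7°: 0.0005° × 112000 × cos 63.7° = 0.0005 × 112000 × 0.4431 ≈ 24.812 m.
The two errors are perpendicular, so the maximum displacement is √(56² + 24.812²) ≈ 61.2506 m.

61.3 meters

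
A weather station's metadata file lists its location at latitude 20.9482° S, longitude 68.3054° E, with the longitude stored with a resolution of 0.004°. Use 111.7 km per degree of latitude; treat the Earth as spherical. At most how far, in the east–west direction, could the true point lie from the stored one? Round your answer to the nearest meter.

With a 0.004° grid the true value lies within half a step, ±0.004°/2 = ±0.002°, of the stored one.
One degree of longitude at 20.9482° is 111700 × cos 20.9482° ≈ 111700 × 0.9339 = 104317 m.
Maximum E–W displacement: 0.002 × 104317 = 208.634 m.

209 meters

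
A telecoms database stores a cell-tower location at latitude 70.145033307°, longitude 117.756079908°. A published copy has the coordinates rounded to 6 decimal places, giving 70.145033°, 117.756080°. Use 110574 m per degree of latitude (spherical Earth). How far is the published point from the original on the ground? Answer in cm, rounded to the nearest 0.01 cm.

The latitude changed by +0.000000307° and the longitude by -0.000000092°.
North–south shift: 0.000000307 × 110574 = 0.0339462 m.
E–W at 70.145°: -0.000000092° × 110574 × cos 70.145° = -0.000000092 × 110574 × 0.3396 ≈ -0.0034551 m.
Combined displacement = (0.0339462² + 0.0034551²)^½ ≈ 0.0341216 m.
That is 0.0341216 m = 3.4122 cm.

3.41 cm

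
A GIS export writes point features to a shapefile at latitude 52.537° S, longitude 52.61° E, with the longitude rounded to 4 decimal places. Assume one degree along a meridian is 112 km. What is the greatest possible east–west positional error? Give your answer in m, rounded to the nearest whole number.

3 m

Rounding to 4 decimal places leaves the longitude within ±5e-05° of the true value.
At latitude 52.537° a degree of longitude spans 112000 m × cos 52.537° = 112000 × 0.6082 ≈ 68123.9 m.
So at most 5e-05° × 68123.9 ≈ 3.40619 m east–west.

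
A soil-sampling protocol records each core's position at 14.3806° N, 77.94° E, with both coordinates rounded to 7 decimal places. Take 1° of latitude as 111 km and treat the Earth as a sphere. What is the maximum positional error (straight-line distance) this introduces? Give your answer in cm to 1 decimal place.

0.8 cm

Rounding to 7 decimal places leaves each coordinate within ±5e-08° of the true value.
N–S: 5e-08° × 111000 m/° = 0.00555 m.
East–west component at 14.3806°: 5e-08° × 111000 × cos 14.3806° ≈ 5e-08 × 107522 ≈ 0.0053761 m.
The two errors are perpendicular, so the maximum displacement is √(0.00555² + 0.0053761²) ≈ 0.0077269 m.
That is 0.0077269 m = 0.77269 cm.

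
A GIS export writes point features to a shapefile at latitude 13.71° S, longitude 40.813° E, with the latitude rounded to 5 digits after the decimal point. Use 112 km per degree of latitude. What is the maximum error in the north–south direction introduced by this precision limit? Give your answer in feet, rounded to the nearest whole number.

Rounding to 5 decimal places leaves the latitude within ±5e-06° of the true value.
North–south distance: 5e-06° × 112000 m/° = 0.56 m.
In feet: 0.56 m ÷ 0.3048 ≈ 1.8373 ft.

2 feet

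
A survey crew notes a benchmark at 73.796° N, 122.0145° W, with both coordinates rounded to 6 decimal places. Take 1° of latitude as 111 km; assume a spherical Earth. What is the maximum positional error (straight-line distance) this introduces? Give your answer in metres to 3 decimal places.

Rounding to 6 decimal places leaves each coordinate within ±5e-07° of the true value.
Latitude error → 5e-07 × 111000 = 0.0555 m along the meridian.
E–W at 73.796°: 5e-07° × 111000 × cos 73.796° = 5e-07 × 111000 × 0.2791 ≈ 0.0154877 m.
The two errors are perpendicular, so the maximum displacement is √(0.0555² + 0.0154877²) ≈ 0.0576205 m.

0.058 metres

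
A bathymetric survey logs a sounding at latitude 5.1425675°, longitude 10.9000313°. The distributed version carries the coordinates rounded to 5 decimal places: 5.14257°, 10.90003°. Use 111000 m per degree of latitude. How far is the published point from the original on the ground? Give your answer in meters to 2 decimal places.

Δlat = 5.1425675 − 5.14257 = -0.0000025°; Δlon = 10.9000313 − 10.90003 = +0.0000013°.
North–south shift: -0.0000025 × 111000 = -0.2775 m.
E–W at 5.14257°: 0.0000013° × 111000 × cos 5.14257° = 0.0000013 × 111000 × 0.9960 ≈ 0.143719 m.
Combined displacement = (0.2775² + 0.143719²)^½ ≈ 0.312508 m.

0.31 meters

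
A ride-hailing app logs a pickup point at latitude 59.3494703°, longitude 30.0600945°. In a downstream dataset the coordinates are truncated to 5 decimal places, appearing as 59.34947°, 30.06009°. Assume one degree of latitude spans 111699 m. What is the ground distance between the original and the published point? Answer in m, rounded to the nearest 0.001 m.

Δlat = 59.3494703 − 59.34947 = +0.0000003°; Δlon = 30.0600945 − 30.06009 = +0.0000045°.
North–south shift: 0.0000003 × 111699 = 0.0335097 m.
E–W at 59.3495°: 0.0000045° × 111699 × cos 59.3495° = 0.0000045 × 111699 × 0.5098 ≈ 0.256249 m.
Combined displacement = (0.0335097² + 0.256249²)^½ ≈ 0.258431 m.

0.258 m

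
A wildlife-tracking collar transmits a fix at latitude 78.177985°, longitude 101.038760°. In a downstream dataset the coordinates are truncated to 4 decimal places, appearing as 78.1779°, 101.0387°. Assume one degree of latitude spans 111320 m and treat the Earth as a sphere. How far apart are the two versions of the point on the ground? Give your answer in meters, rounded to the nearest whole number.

The latitude changed by +0.000085° and the longitude by +0.000060°.
N–S: 0.000085° × 111320 m/° = 9.4622 m.
East–west at this latitude: 0.000060° × 111320 × cos 78.1779° ≈ 0.000060 × 22806.5 = 1.36839 m.
Combined displacement = (9.4622² + 1.36839²)^½ ≈ 9.56063 m.

10 meters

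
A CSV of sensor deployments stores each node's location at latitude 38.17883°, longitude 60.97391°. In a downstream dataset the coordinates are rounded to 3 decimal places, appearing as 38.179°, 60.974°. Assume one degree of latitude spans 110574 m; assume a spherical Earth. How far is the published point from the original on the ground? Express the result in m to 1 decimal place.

20.4 m

Δlat = 38.17883 − 38.179 = -0.00017°; Δlon = 60.97391 − 60.974 = -0.00009°.
N–S: -0.00017° × 110574 m/° = -18.7976 m.
E–W at 38.179°: -0.00009° × 110574 × cos 38.179° = -0.00009 × 110574 × 0.7861 ≈ -7.82284 m.
Hypotenuse of the two orthogonal shifts: √(18.7976² + 7.82284²) = 20.3604 m.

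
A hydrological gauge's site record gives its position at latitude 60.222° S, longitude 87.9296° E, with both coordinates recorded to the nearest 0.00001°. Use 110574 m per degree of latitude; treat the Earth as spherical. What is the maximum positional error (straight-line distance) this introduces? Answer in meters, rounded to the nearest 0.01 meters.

0.62 meters

Rounding to 5 decimal places leaves each coordinate within ±5e-06° of the true value.
North–south component: 5e-06° × 110574 = 0.55287 m.
East–west component at 60.222°: 5e-06° × 110574 × cos 60.222° ≈ 5e-06 × 54915.6 ≈ 0.274578 m.
Combining orthogonally: (0.55287² + 0.274578²)^½ ≈ 0.617299 m.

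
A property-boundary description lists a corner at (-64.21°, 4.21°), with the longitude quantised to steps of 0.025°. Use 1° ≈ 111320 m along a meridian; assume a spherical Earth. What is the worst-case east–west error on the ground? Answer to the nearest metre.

605 metres

With a 0.025° grid the true value lies within half a step, ±0.025°/2 = ±0.0125°, of the stored one.
At latitude 64.21° a degree of longitude spans 111320 m × cos 64.21° = 111320 × 0.4351 ≈ 48432.4 m.
Maximum E–W displacement: 0.0125 × 48432.4 = 605.405 m.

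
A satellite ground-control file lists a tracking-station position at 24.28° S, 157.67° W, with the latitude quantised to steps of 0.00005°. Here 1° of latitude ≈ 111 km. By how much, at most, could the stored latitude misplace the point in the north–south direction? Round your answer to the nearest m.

With a 0.00005° grid the true value lies within half a step, ±0.00005°/2 = ±2.5e-05°, of the stored one.
North–south distance: 2.5e-05° × 111000 m/° = 2.775 m.

3 m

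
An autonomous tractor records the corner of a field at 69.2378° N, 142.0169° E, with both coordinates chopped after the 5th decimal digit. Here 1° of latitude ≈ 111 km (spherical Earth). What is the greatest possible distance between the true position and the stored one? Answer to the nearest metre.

Truncating at 5 decimal places can drop up to a full unit in the last place, so each coordinate may be off by as much as 1e-05°.
North–south component: 1e-05° × 111000 = 1.11 m.
E–W at 69.2378°: 1e-05° × 111000 × cos 69.2378° = 1e-05 × 111000 × 0.3545 ≈ 0.393484 m.
Combining orthogonally: (1.11² + 0.393484²)^½ ≈ 1.17768 m.

1 metres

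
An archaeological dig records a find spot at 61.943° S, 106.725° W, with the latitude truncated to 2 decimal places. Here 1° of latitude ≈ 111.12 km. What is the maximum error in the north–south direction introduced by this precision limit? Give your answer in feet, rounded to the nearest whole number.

3646 feet

Truncating at 2 decimal places can drop up to a full unit in the last place, so the latitude may be off by as much as 0.01°.
Along the meridian that is 0.01° × 111120 m/° = 1111.2 m.
Converting: 1111.2 m × 3.2808 ft/m ≈ 3645.7 ft.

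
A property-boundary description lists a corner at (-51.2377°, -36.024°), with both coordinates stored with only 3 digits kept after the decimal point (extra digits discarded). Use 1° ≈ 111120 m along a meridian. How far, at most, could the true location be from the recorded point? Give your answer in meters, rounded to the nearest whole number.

131 meters

Truncating at 3 decimal places can drop up to a full unit in the last place, so each coordinate may be off by as much as 0.001°.
N–S: 0.001° × 111120 m/° = 111.12 m.
E–W at 51.2377°: 0.001° × 111120 × cos 51.2377° = 0.001 × 111120 × 0.6261 ≈ 69.5712 m.
Worst case both components are at the extreme and orthogonal: √(111.12² + 69.5712²) ≈ 131.102 m.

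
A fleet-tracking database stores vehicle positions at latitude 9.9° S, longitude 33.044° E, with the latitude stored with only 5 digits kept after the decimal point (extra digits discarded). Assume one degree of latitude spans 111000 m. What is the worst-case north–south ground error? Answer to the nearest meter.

1 meters

Truncating at 5 decimal places can drop up to a full unit in the last place, so the latitude may be off by as much as 1e-05°.
North–south distance: 1e-05° × 111000 m/° = 1.11 m.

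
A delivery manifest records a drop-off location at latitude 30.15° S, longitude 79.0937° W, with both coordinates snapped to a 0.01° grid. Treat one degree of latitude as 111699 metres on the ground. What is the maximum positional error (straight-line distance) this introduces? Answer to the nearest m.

738 m

With a 0.01° grid the true value lies within half a step, ±0.01°/2 = ±0.005°, of the stored one.
Latitude error → 0.005 × 111699 = 558.495 m along the meridian.
Longitude error → 0.005 × 111699 × cos 30.15° = 0.005 × 111699 × 0.8647 ≈ 482.938 m.
Combining orthogonally: (558.495² + 482.938²)^½ ≈ 738.34 m.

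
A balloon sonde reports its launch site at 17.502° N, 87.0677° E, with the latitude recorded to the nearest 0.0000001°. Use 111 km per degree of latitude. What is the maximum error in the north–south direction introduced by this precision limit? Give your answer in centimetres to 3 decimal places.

Rounding to 7 decimal places leaves the latitude within ±5e-08° of the true value.
North–south distance: 5e-08° × 111000 m/° = 0.00555 m.
That is 0.00555 m = 0.555 cm.

0.555 centimetres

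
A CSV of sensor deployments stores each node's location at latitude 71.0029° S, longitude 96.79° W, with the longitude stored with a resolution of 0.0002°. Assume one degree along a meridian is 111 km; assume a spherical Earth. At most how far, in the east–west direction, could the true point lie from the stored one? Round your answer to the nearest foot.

12 feet

With a 0.0002° grid the true value lies within half a step, ±0.0002°/2 = ±0.0001°, of the stored one.
Parallels shrink by cos φ, so at 71.0029° a degree of longitude is 111000 × 0.3255 ≈ 36132.8 m.
Maximum E–W displacement: 0.0001 × 36132.8 = 3.61328 m.
In feet: 3.61328 m ÷ 0.3048 ≈ 11.855 ft.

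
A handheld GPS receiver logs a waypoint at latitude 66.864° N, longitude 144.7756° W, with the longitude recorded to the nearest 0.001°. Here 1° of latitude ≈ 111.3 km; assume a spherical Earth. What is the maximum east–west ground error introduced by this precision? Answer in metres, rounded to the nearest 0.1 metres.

21.9 metres

Rounding to 3 decimal places leaves the longitude within ±0.0005° of the true value.
At latitude 66.864° a degree of longitude spans 111300 m × cos 66.864° = 111300 × 0.3929 ≈ 43731.4 m.
East–west error: 0.0005° × 43731.4 m/° ≈ 21.8657 m.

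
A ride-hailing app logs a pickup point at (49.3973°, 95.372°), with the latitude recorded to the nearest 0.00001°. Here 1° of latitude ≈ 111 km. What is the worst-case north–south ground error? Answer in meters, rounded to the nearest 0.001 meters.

0.555 meters

Rounding to 5 decimal places leaves the latitude within ±5e-06° of the true value.
Along the meridian that is 5e-06° × 111000 m/° = 0.555 m.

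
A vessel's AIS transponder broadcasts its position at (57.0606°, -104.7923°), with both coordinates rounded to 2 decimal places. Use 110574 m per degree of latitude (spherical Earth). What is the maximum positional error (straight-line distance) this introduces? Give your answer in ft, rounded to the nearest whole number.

2065 ft

Rounding to 2 decimal places leaves each coordinate within ±0.005° of the true value.
North–south component: 0.005° × 110574 = 552.87 m.
Longitude error → 0.005 × 110574 × cos 57.0606° = 0.005 × 110574 × 0.5438 ≈ 300.624 m.
Combining orthogonally: (552.87² + 300.624²)^½ ≈ 629.317 m.
In feet: 629.317 m ÷ 0.3048 ≈ 2064.7 ft.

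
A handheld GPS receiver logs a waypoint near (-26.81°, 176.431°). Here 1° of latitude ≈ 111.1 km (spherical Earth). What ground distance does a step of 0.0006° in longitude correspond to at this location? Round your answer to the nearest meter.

0.0006° of longitude at 26.81° is 0.0006 × 111100 × cos 26.81° ≈ 0.0006 × 99157.5 = 59.4945 m.

59 meters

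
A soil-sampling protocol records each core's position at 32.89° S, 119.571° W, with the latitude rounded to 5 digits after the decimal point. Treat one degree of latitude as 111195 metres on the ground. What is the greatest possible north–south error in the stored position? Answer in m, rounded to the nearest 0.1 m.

0.6 m

Rounding to 5 decimal places leaves the latitude within ±5e-06° of the true value.
So the N–S error is at most 5e-06 × 111195 = 0.555975 m.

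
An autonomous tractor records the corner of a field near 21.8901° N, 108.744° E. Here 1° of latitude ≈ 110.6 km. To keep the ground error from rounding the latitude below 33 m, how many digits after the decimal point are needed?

One degree of latitude covers 110600 m.
Rounding to N decimal places gives at most 0.5 × 10⁻ᴺ degrees of error, i.e. 0.5 × 10⁻ᴺ × 110600 m.
Need 0.5 × 110600 × 10⁻ᴺ ≤ 33 → 10⁻ᴺ ≤ 5.967e-04, so N ≥ 3.22.
At 3 places the error can reach 55.3 m, but 4 places keeps it to 5.53 m.

4 decimal places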